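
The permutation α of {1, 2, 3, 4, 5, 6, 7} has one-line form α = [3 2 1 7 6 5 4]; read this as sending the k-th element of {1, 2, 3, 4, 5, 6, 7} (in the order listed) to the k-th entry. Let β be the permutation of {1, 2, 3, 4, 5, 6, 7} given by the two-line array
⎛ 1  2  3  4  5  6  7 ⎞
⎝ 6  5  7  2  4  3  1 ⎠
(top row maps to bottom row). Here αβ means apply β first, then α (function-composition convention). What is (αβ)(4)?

2

β(4) = 2, then α(2) = 2; composing gives (αβ)(4) = 2.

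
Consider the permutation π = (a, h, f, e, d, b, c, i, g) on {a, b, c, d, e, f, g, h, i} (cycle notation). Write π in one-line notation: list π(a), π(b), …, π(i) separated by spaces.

Image by image: a↦h, b↦c, c↦i, d↦b, e↦d, f↦e, g↦a, h↦f, i↦g.
Listing these in domain order gives h c i b d e a f g.

h c i b d e a f g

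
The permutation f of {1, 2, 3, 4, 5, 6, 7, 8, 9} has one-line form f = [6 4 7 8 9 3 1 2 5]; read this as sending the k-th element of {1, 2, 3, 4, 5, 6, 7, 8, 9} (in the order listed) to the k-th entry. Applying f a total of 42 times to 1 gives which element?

Tracing 1 → 6 → … returns to 1 after 4 steps, so 1 lies in a 4-cycle (1, 6, 3, 7).
Since the cycle has length 4, f^42 acts on it the same as f^2 (42 mod 4 = 2).
Stepping 2 places around the cycle: 1 → 6 → 3.

3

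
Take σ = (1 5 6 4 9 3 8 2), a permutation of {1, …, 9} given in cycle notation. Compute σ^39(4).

4 lies in the 8-cycle (1 5 6 4 9 3 8 2).
Powers repeat with period 8 on this cycle, and 39 mod 8 = 7, so σ^39(4) = σ^7(4).
Advancing 7 steps from 4: 4 → 9 → 3 → 8 → 2 → 1 → 5 → 6.

6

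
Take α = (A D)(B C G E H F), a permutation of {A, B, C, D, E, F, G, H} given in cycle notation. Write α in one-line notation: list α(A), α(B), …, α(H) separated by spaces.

D C G A H B E F

Each element maps to the next entry in its cycle (wrapping to the front): A↦D, B↦C, C↦G, D↦A, E↦H, F↦B, G↦E, H↦F.
Listing these in domain order gives D C G A H B E F.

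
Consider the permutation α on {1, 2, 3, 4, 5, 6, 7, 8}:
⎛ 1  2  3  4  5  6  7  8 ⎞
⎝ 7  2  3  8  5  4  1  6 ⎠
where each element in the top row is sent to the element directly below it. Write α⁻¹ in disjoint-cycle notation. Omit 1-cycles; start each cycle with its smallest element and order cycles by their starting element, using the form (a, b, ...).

(1, 7)(4, 6, 8)

The cycle decomposition of α is (1, 7)(4, 8, 6).
Reversing each cycle (and rotating so the smallest element leads) gives α⁻¹ = (1, 7)(4, 6, 8).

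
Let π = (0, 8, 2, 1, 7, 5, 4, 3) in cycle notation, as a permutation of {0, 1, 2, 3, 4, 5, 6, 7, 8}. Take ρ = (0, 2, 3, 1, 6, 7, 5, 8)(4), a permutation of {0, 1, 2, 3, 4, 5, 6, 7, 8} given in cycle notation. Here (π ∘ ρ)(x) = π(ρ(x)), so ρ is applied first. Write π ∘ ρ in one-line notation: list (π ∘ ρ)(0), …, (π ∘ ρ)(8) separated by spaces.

For each element, apply ρ then π: 0 → 2 → 1; 1 → 6 → 6; 2 → 3 → 0; 3 → 1 → 7; 4 → 4 → 3; 5 → 8 → 2; 6 → 7 → 5; 7 → 5 → 4; 8 → 0 → 8.
Collecting the images, π ∘ ρ = [1 6 0 7 3 2 5 4 8].

1 6 0 7 3 2 5 4 8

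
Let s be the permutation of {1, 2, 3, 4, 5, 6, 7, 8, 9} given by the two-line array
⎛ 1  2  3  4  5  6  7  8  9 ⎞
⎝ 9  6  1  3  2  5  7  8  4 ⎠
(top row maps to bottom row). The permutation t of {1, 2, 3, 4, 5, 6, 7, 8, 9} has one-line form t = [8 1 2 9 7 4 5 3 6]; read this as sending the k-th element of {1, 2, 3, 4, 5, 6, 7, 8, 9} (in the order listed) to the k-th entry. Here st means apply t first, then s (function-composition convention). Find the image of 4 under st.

First apply t: t(4) = 9, then s(9) = 4. Thus (st)(4) = 4.

4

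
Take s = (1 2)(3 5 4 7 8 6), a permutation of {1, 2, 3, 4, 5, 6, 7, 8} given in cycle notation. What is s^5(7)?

4

7 lies in the 6-cycle (3 5 4 7 8 6).
Advancing 5 steps from 7: 7 → 8 → 6 → 3 → 5 → 4.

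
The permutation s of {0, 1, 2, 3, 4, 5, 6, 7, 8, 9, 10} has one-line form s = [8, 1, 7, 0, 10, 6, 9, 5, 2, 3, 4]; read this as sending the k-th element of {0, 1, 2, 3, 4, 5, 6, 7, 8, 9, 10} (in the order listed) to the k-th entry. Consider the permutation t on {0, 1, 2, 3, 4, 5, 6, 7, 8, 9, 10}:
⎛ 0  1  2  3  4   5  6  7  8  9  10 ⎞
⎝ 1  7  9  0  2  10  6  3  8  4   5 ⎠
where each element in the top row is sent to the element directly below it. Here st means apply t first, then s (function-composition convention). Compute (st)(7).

First apply t: t(7) = 3, then s(3) = 0. Thus (st)(7) = 0.

0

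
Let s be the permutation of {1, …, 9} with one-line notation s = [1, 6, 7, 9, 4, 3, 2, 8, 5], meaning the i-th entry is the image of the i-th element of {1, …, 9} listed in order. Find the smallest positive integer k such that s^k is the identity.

Decomposing into disjoint cycles gives cycle lengths 4, 3, 1, 1.
Since disjoint cycles commute, ord(s) = lcm(4, 3) = 12.

12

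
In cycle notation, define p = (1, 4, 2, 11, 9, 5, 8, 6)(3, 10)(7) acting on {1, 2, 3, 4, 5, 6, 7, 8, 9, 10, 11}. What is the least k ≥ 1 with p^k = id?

The disjoint cycles have lengths 8, 2, 1.
Since disjoint cycles commute, ord(p) = lcm(8, 2) = 8.

8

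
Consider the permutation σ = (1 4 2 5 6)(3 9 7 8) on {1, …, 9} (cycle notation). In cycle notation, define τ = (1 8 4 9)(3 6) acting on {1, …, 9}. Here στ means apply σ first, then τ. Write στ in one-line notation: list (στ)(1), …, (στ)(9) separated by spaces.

9 5 1 2 3 8 4 6 7

For each element, apply σ then τ: 1 → 4 → 9; 2 → 5 → 5; 3 → 9 → 1; 4 → 2 → 2; 5 → 6 → 3; 6 → 1 → 8; 7 → 8 → 4; 8 → 3 → 6; 9 → 7 → 7.
Collecting the images, στ = [9 5 1 2 3 8 4 6 7].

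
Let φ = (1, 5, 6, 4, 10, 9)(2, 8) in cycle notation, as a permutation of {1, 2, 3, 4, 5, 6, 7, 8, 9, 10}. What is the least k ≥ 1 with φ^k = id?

6

The disjoint cycles have lengths 6, 2, 1, 1.
The order of φ is the least common multiple of its cycle lengths: lcm(6, 2) = 6.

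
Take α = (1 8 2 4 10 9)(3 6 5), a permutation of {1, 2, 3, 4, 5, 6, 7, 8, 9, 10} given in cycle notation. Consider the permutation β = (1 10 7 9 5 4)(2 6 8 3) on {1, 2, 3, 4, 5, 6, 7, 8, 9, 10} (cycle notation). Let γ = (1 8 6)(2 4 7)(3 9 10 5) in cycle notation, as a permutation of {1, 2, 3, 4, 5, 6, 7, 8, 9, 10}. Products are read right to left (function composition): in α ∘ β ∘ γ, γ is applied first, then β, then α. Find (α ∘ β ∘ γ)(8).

(α ∘ β ∘ γ)(8) = α(β(γ(8))). γ(8) = 6, then β(6) = 8, then α(8) = 2, so the result is 2.

2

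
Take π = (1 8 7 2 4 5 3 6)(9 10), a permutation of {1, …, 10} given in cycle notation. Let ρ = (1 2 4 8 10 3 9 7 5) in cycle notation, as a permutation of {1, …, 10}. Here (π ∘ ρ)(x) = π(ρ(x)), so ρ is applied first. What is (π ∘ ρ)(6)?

First apply ρ: ρ(6) = 6, then π(6) = 1. Thus (π ∘ ρ)(6) = 1.

1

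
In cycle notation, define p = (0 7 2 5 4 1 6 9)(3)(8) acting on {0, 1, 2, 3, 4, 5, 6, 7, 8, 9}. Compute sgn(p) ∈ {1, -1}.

The cycle lengths are 8, 1, 1.
A cycle is odd iff its length is even; p has 1 even-length cycle, so sgn(p) = (−1)^1 and p is odd.

-1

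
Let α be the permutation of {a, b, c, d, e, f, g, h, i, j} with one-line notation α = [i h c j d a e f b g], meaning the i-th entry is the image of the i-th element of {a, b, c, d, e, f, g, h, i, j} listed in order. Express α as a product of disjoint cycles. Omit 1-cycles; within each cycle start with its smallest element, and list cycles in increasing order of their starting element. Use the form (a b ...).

(a i b h f)(d j g e)

Start at a and follow images: a → i → b → h → f → a, giving the cycle (a i b h f).
Continuing from each remaining unvisited element yields (a i b h f)(d j g e).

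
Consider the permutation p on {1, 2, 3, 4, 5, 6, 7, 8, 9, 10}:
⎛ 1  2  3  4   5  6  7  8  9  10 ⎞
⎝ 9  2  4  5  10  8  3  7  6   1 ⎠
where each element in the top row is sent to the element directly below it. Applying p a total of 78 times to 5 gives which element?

Tracing 5 → 10 → … returns to 5 after 9 steps, so 5 lies in a 9-cycle (1, 9, 6, 8, 7, 3, 4, 5, 10).
Powers repeat with period 9 on this cycle, and 78 mod 9 = 6, so p^78(5) = p^6(5).
Stepping 6 places around the cycle: 5 → 10 → 1 → 9 → 6 → 8 → 7.

7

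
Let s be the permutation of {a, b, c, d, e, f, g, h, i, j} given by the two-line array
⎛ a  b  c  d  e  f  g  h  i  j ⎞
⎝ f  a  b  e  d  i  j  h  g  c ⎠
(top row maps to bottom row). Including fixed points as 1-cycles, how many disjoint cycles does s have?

3

The cycle decomposition is (a f i g j c b)(d e)(h), which has 3 cycles (counting 1-cycles).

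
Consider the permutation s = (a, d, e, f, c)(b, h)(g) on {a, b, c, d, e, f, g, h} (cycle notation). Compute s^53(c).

e

c lies in the 5-cycle (a, d, e, f, c).
On a 5-cycle, s^5 is the identity, so s^53 = s^3 there (53 ≡ 3 mod 5).
Stepping 3 places around the cycle: c → a → d → e.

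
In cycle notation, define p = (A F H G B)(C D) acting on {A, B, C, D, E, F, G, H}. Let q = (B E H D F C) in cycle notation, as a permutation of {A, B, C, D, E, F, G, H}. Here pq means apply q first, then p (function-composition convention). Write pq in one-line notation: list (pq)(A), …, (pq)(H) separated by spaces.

(pq)(x) = p(q(x)). Computing each image: p(q(A)) = p(A) = F, p(q(B)) = p(E) = E, p(q(C)) = p(B) = A, p(q(D)) = p(F) = H, p(q(E)) = p(H) = G, p(q(F)) = p(C) = D, p(q(G)) = p(G) = B, p(q(H)) = p(D) = C.
Hence pq = [F E A H G D B C].

F E A H G D B C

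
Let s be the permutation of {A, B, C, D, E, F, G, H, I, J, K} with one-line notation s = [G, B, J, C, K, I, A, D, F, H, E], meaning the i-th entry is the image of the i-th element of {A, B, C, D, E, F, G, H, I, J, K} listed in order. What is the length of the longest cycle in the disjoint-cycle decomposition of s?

4

Decomposing into disjoint cycles gives (A, G)(C, J, H, D)(E, K)(F, I); the longest has length 4.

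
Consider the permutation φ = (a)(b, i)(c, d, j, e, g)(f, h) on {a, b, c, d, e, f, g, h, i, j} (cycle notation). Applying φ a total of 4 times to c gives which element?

c lies in the 5-cycle (c, d, j, e, g).
Advancing 4 steps from c: c → d → j → e → g.

g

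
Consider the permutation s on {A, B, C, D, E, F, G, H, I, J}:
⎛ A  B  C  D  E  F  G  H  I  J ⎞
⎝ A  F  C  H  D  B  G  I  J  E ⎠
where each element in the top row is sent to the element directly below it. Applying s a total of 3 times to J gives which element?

H

Tracing J → E → … returns to J after 5 steps, so J lies in a 5-cycle (D H I J E).
Stepping 3 places around the cycle: J → E → D → H.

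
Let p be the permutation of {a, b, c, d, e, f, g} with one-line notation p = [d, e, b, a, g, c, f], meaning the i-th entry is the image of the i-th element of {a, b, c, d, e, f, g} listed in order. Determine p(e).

e is element number 5 of the domain, and entry number 5 of the one-line form is g, so p(e) = g.

g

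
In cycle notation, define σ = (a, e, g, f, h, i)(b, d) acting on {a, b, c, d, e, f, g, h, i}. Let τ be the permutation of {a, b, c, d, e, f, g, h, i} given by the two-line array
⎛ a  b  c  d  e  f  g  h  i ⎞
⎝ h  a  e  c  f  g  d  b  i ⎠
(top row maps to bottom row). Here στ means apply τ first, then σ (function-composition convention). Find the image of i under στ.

(στ)(i) = σ(τ(i)). τ(i) = i, then σ(i) = a. So (στ)(i) = a.

a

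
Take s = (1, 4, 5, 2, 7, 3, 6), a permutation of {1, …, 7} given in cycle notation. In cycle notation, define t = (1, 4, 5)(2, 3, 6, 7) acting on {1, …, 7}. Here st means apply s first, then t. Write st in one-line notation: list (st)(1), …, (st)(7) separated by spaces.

5 2 7 1 3 4 6

(st)(x) = t(s(x)). Computing each image: t(s(1)) = t(4) = 5, t(s(2)) = t(7) = 2, t(s(3)) = t(6) = 7, t(s(4)) = t(5) = 1, t(s(5)) = t(2) = 3, t(s(6)) = t(1) = 4, t(s(7)) = t(3) = 6.
Hence st = [5 2 7 1 3 4 6].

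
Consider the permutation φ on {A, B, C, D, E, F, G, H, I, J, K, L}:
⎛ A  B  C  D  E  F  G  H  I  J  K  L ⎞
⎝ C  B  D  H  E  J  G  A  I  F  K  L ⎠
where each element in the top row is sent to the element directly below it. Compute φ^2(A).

D

Tracing A → C → … returns to A after 4 steps, so A lies in a 4-cycle (A C D H).
Advancing 2 steps from A: A → C → D.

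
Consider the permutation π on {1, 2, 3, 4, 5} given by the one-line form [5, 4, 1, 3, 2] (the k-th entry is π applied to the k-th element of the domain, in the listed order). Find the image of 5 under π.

2

5 is element number 5 of the domain, and entry number 5 of the one-line form is 2, so π(5) = 2.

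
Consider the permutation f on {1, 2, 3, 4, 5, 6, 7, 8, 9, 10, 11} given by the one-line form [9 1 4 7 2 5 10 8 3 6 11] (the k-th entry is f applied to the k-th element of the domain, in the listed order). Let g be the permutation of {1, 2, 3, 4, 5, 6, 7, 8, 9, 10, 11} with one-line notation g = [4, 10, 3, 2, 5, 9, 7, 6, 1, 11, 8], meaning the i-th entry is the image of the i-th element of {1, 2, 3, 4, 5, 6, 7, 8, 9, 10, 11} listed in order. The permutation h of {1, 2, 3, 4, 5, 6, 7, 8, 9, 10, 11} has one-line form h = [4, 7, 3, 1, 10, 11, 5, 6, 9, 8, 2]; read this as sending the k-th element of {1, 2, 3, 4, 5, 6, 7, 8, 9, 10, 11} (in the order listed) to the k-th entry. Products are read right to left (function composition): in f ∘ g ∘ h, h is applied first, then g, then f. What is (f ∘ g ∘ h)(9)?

9

Chase 9: h(9) = 9; g(9) = 1; f(1) = 9. Hence (f ∘ g ∘ h)(9) = 9.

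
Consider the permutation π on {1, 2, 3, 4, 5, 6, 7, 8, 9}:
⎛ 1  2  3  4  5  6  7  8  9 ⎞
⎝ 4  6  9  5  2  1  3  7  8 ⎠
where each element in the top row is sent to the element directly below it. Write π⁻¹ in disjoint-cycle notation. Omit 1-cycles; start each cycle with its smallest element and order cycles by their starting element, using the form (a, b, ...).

The cycle decomposition of π is (1, 4, 5, 2, 6)(3, 9, 8, 7).
The inverse reverses every cycle; in canonical form, π⁻¹ = (1, 6, 2, 5, 4)(3, 7, 8, 9).

(1, 6, 2, 5, 4)(3, 7, 8, 9)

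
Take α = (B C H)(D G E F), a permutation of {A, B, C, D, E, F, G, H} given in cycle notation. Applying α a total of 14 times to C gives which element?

B

C lies in the 3-cycle (B C H).
On a 3-cycle, α^3 is the identity, so α^14 = α^2 there (14 ≡ 2 mod 3).
Stepping 2 places around the cycle: C → H → B.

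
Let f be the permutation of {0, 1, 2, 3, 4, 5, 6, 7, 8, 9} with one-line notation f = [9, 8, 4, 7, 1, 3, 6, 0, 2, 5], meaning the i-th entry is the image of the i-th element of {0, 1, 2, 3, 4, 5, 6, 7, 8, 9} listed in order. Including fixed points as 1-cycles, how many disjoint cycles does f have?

The cycle decomposition is (0 9 5 3 7)(1 8 2 4)(6), which has 3 cycles (counting 1-cycles).

3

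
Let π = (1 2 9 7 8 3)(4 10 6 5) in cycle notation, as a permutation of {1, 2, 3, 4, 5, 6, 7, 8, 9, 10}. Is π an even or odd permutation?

even

The cycle lengths are 6, 4.
A cycle is odd iff its length is even; π has 2 even-length cycles, so sgn(π) = (−1)^2 and π is even.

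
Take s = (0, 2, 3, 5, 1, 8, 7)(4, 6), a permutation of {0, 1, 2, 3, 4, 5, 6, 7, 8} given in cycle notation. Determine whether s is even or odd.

odd

The cycle lengths are 7, 2.
A cycle of length ℓ contributes ℓ−1 transpositions, so s is a product of 6 + 1 = 7 transpositions — odd.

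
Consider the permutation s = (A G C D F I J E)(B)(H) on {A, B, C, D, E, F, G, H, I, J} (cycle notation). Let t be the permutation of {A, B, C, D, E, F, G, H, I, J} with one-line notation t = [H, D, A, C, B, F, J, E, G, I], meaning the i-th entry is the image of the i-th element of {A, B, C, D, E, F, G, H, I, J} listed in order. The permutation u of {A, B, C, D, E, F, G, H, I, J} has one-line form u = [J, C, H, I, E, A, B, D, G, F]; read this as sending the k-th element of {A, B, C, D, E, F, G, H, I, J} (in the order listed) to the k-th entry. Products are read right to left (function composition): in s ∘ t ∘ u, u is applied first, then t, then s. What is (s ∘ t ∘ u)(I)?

E

Apply the permutations in order: u(I) = G, then t(G) = J, then s(J) = E. So (s ∘ t ∘ u)(I) = E.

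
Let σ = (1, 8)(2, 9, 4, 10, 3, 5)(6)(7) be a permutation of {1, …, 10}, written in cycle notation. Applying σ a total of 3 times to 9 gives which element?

3

9 lies in the 6-cycle (2, 9, 4, 10, 3, 5).
Stepping 3 places around the cycle: 9 → 4 → 10 → 3.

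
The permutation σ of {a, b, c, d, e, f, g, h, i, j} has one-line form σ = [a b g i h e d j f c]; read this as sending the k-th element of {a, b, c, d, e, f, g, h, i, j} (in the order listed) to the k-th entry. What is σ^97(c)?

g

Tracing c → g → … returns to c after 8 steps, so c lies in an 8-cycle (c, g, d, i, f, e, h, j).
On an 8-cycle, σ^8 is the identity, so σ^97 = σ^1 there (97 ≡ 1 mod 8).
Stepping 1 place around the cycle: c → g.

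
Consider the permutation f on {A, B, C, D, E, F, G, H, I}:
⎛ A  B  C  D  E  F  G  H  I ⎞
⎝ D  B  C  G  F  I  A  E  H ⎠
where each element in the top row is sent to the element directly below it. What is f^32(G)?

D

Tracing G → A → … returns to G after 3 steps, so G lies in a 3-cycle (A, D, G).
Powers repeat with period 3 on this cycle, and 32 mod 3 = 2, so f^32(G) = f^2(G).
Advancing 2 steps from G: G → A → D.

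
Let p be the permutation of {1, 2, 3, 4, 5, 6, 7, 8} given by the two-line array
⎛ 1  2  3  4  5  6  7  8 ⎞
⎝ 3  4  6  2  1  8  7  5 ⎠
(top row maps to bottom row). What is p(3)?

The entry below 3 in the array is 6, so p(3) = 6.

6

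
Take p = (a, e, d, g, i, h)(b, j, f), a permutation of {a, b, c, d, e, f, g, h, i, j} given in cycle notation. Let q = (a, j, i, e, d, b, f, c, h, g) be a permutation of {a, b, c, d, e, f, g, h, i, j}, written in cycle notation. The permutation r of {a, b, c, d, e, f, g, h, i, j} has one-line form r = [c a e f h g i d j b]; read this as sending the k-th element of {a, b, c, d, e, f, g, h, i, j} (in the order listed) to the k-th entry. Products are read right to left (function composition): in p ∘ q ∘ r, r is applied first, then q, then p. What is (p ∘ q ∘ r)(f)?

e

Apply the permutations in order: r(f) = g, then q(g) = a, then p(a) = e. So (p ∘ q ∘ r)(f) = e.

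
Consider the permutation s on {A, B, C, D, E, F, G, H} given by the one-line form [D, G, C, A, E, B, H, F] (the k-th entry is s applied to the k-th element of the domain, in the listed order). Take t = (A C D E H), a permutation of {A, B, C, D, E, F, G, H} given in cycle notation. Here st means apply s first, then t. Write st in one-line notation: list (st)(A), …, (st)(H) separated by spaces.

For each element, apply s then t: A → D → E; B → G → G; C → C → D; D → A → C; E → E → H; F → B → B; G → H → A; H → F → F.
So st in one-line form is E G D C H B A F.

E G D C H B A F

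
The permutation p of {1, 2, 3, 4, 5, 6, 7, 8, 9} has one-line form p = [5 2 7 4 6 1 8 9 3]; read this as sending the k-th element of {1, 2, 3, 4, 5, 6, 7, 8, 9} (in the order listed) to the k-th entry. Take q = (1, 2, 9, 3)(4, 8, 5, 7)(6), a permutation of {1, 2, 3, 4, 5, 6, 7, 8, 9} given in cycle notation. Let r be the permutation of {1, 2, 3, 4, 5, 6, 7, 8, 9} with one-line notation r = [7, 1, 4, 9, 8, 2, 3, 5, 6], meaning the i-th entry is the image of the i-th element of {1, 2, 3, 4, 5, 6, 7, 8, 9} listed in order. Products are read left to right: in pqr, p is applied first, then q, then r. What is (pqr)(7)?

8

Apply the permutations in order: p(7) = 8, then q(8) = 5, then r(5) = 8. So (pqr)(7) = 8.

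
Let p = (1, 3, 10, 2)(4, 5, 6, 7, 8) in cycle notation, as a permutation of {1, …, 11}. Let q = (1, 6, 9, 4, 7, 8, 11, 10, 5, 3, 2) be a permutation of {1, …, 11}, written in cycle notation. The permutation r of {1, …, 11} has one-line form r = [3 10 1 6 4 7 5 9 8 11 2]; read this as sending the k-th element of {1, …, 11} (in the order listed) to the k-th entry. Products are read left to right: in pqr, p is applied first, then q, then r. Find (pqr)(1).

10

(pqr)(1) = r(q(p(1))). p(1) = 3, then q(3) = 2, then r(2) = 10, so the result is 10.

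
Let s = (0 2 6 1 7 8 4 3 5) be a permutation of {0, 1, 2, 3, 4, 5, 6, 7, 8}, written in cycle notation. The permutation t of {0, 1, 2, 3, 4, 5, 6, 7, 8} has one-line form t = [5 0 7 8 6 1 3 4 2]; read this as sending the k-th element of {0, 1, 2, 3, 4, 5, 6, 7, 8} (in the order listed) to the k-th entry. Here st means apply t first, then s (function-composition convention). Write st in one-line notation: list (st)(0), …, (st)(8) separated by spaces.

0 2 8 4 1 7 5 3 6

Chase each element through t then s: 0 → 5 → 0; 1 → 0 → 2; 2 → 7 → 8; 3 → 8 → 4; 4 → 6 → 1; 5 → 1 → 7; 6 → 3 → 5; 7 → 4 → 3; 8 → 2 → 6.
So st in one-line form is 0 2 8 4 1 7 5 3 6.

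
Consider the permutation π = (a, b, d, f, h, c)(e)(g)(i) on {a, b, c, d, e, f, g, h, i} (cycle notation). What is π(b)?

d

Within (a, b, d, f, h, c), b ↦ d.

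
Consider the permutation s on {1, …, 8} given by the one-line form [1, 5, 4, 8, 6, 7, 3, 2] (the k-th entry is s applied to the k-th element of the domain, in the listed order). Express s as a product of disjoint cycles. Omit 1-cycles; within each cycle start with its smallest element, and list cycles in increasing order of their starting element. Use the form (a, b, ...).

From 2: 2 → 5 → 6 → 7 → 3 → 4 → 8 → 2, closing the cycle (2, 5, 6, 7, 3, 4, 8).
Repeating from the next unused element and collecting all non-trivial cycles gives (2, 5, 6, 7, 3, 4, 8).

(2, 5, 6, 7, 3, 4, 8)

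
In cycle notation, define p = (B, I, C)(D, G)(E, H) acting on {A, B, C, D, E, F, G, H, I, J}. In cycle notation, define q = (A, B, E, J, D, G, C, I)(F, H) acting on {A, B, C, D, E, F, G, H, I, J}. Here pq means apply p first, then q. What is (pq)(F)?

H

p(F) = F, then q(F) = H; composing gives (pq)(F) = H.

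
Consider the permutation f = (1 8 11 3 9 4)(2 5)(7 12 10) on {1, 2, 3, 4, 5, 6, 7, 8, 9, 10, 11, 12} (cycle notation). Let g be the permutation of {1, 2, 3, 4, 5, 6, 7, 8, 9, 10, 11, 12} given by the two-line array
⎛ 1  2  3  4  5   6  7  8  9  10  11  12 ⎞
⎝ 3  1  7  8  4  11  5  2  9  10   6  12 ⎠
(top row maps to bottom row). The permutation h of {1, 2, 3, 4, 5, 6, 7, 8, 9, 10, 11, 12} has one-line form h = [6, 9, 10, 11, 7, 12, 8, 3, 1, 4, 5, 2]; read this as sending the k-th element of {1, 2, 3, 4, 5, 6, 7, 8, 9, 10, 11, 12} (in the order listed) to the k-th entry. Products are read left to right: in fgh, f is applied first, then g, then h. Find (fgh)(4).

10

(fgh)(4) = h(g(f(4))). f(4) = 1, then g(1) = 3, then h(3) = 10, so the result is 10.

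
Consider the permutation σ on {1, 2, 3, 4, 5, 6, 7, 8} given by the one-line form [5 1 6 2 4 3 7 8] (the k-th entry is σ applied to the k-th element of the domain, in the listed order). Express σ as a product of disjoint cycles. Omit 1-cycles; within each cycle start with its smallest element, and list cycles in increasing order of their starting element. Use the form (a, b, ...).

(1, 5, 4, 2)(3, 6)

Start at 1 and follow images: 1 → 5 → 4 → 2 → 1, giving the cycle (1, 5, 4, 2).
Continuing from each remaining unvisited element yields (1, 5, 4, 2)(3, 6).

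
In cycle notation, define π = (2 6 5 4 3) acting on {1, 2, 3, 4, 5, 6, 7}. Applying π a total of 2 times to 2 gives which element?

5

2 lies in the 5-cycle (2 6 5 4 3).
Advancing 2 steps from 2: 2 → 6 → 5.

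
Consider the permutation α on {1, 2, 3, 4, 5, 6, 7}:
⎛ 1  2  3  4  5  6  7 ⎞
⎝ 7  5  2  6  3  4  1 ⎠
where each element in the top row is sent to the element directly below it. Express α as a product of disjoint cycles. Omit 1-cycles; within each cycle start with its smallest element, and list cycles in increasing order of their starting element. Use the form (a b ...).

From 1: 1 → 7 → 1, closing the cycle (1 7).
Continuing from each remaining unvisited element yields (1 7)(2 5 3)(4 6).

(1 7)(2 5 3)(4 6)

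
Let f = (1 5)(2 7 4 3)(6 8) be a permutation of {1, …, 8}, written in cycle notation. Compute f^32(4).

4

4 lies in the 4-cycle (2 7 4 3).
Since the cycle has length 4, f^32 acts on it the same as f^0 (32 mod 4 = 0).
So f^32(4) = 4.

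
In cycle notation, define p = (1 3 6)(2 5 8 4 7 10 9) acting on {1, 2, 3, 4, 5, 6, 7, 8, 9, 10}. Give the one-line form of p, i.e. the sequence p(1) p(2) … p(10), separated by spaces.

3 5 6 7 8 1 10 4 2 9

Image by image: 1↦3, 2↦5, 3↦6, 4↦7, 5↦8, 6↦1, 7↦10, 8↦4, 9↦2, 10↦9.
So the one-line form is 3 5 6 7 8 1 10 4 2 9.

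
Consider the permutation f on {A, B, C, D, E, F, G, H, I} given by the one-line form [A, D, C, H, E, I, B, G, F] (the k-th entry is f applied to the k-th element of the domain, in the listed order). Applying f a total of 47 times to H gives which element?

D

Tracing H → G → … returns to H after 4 steps, so H lies in a 4-cycle (B, D, H, G).
On a 4-cycle, f^4 is the identity, so f^47 = f^3 there (47 ≡ 3 mod 4).
Stepping 3 places around the cycle: H → G → B → D.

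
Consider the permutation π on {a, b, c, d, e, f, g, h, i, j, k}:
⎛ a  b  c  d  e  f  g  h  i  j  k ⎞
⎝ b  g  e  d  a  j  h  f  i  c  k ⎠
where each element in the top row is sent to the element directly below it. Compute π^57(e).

a

Tracing e → a → … returns to e after 8 steps, so e lies in an 8-cycle (a b g h f j c e).
Powers repeat with period 8 on this cycle, and 57 mod 8 = 1, so π^57(e) = π^1(e).
Advancing 1 step from e: e → a.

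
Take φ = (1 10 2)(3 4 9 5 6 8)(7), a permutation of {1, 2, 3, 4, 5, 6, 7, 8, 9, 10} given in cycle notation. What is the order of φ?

The disjoint cycles have lengths 6, 3, 1.
The order is lcm(6, 3) = 6.

6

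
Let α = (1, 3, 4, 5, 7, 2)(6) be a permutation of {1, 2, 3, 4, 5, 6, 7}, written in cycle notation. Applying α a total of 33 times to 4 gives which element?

4 lies in the 6-cycle (1, 3, 4, 5, 7, 2).
Since the cycle has length 6, α^33 acts on it the same as α^3 (33 mod 6 = 3).
Stepping 3 places around the cycle: 4 → 5 → 7 → 2.

2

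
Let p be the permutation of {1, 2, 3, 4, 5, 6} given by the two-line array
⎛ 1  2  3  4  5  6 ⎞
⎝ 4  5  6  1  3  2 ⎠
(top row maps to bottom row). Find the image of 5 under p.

The entry below 5 in the array is 3, so p(5) = 3.

3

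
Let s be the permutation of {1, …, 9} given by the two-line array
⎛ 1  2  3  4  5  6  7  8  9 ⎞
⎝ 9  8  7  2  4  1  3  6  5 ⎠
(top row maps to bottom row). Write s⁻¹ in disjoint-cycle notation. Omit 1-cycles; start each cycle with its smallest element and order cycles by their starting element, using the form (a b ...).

First write s in disjoint cycles: (1 9 5 4 2 8 6)(3 7).
The inverse reverses every cycle; in canonical form, s⁻¹ = (1 6 8 2 4 5 9)(3 7).

(1 6 8 2 4 5 9)(3 7)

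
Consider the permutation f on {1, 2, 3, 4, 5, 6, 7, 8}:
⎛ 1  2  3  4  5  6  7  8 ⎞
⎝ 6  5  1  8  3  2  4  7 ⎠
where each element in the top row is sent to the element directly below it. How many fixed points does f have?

0

No element satisfies f(x) = x, so there are 0 fixed points.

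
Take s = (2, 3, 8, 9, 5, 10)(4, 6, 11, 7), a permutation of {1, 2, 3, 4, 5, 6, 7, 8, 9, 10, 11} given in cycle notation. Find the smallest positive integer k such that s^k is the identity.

The cycle type of s is (6, 4, 1).
The order is lcm(6, 4) = 12.

12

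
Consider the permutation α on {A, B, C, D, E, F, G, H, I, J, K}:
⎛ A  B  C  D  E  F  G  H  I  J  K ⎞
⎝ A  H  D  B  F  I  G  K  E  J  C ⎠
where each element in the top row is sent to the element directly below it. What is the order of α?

15

Writing α as disjoint cycles, the cycle lengths are 5, 3, 1, 1, 1.
Since disjoint cycles commute, ord(α) = lcm(5, 3) = 15.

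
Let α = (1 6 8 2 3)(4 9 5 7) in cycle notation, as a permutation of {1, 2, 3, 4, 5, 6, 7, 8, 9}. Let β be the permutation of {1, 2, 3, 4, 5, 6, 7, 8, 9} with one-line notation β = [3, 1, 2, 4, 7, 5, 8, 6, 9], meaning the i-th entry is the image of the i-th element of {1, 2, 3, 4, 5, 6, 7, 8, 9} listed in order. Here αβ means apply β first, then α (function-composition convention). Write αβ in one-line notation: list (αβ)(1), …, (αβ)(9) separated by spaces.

For each element, apply β then α: 1 → 3 → 1; 2 → 1 → 6; 3 → 2 → 3; 4 → 4 → 9; 5 → 7 → 4; 6 → 5 → 7; 7 → 8 → 2; 8 → 6 → 8; 9 → 9 → 5.
So αβ in one-line form is 1 6 3 9 4 7 2 8 5.

1 6 3 9 4 7 2 8 5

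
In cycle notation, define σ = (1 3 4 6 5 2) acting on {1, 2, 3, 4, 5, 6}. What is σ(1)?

Within (1 3 4 6 5 2), 1 ↦ 3.

3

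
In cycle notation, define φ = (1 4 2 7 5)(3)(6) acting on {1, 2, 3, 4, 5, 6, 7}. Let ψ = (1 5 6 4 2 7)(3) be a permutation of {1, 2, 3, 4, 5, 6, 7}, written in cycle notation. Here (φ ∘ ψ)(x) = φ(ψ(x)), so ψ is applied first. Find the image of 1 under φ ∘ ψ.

ψ(1) = 5, then φ(5) = 1; composing gives (φ ∘ ψ)(1) = 1.

1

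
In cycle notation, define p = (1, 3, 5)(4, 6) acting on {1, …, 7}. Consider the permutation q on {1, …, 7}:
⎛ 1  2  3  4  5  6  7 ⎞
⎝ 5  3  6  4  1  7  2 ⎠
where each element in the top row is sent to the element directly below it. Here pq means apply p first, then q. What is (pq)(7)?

2

First apply p: p(7) = 7, then q(7) = 2. Thus (pq)(7) = 2.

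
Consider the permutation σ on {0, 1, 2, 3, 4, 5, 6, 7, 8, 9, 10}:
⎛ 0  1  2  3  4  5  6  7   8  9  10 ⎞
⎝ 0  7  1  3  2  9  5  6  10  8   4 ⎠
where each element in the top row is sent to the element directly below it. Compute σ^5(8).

Tracing 8 → 10 → … returns to 8 after 9 steps, so 8 lies in a 9-cycle (1 7 6 5 9 8 10 4 2).
Advancing 5 steps from 8: 8 → 10 → 4 → 2 → 1 → 7.

7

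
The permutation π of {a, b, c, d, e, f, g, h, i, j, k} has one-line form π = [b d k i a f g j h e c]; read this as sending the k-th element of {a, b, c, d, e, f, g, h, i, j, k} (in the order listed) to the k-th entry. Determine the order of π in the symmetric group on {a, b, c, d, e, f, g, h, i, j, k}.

Decomposing into disjoint cycles gives cycle lengths 7, 2, 1, 1.
The order is lcm(7, 2) = 14.

14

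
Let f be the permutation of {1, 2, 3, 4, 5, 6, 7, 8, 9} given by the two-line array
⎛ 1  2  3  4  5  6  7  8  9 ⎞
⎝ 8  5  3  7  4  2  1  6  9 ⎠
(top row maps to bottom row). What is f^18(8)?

4

Tracing 8 → 6 → … returns to 8 after 7 steps, so 8 lies in a 7-cycle (1 8 6 2 5 4 7).
Since the cycle has length 7, f^18 acts on it the same as f^4 (18 mod 7 = 4).
Stepping 4 places around the cycle: 8 → 6 → 2 → 5 → 4.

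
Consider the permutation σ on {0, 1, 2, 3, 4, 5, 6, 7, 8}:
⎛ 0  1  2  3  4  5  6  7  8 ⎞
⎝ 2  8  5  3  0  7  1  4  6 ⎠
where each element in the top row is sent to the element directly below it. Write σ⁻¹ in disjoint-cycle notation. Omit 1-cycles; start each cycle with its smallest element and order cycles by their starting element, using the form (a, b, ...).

(0, 4, 7, 5, 2)(1, 6, 8)

The cycle decomposition of σ is (0, 2, 5, 7, 4)(1, 8, 6).
Reversing each cycle (and rotating so the smallest element leads) gives σ⁻¹ = (0, 4, 7, 5, 2)(1, 6, 8).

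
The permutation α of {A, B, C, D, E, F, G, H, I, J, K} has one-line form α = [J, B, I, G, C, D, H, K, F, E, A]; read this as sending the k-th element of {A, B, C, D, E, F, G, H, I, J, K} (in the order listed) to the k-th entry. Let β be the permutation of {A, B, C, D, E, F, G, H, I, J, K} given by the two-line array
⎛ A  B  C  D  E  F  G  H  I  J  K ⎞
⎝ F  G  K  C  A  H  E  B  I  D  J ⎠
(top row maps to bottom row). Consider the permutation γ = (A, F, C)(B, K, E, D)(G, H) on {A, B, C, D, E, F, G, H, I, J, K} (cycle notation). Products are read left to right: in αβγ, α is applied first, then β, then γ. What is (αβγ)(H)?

J

Apply the permutations in order: α(H) = K, then β(K) = J, then γ(J) = J. So (αβγ)(H) = J.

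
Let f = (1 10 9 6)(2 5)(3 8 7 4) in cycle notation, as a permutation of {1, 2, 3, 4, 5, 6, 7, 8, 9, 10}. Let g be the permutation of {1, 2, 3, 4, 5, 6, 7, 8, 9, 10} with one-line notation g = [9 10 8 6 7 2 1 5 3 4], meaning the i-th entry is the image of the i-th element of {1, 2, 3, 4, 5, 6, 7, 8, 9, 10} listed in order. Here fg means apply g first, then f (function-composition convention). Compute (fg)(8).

2

First apply g: g(8) = 5, then f(5) = 2. Thus (fg)(8) = 2.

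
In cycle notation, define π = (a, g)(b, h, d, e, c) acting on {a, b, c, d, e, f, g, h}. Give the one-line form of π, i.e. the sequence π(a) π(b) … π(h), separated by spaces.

Image by image: a↦g, b↦h, c↦b, d↦e, e↦c, f↦f, g↦a, h↦d.
So the one-line form is g h b e c f a d.

g h b e c f a d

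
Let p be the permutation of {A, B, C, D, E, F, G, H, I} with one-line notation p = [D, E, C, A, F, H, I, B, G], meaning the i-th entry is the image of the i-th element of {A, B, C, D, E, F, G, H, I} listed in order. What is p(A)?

D

A is element number 1 of the domain, and entry number 1 of the one-line form is D, so p(A) = D.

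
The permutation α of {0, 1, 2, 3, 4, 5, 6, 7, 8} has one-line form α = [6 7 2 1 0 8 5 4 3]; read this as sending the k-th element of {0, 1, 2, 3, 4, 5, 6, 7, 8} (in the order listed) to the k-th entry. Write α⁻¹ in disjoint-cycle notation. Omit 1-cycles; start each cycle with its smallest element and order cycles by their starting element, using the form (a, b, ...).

(0, 4, 7, 1, 3, 8, 5, 6)

First write α in disjoint cycles: (0, 6, 5, 8, 3, 1, 7, 4).
Reversing each cycle (and rotating so the smallest element leads) gives α⁻¹ = (0, 4, 7, 1, 3, 8, 5, 6).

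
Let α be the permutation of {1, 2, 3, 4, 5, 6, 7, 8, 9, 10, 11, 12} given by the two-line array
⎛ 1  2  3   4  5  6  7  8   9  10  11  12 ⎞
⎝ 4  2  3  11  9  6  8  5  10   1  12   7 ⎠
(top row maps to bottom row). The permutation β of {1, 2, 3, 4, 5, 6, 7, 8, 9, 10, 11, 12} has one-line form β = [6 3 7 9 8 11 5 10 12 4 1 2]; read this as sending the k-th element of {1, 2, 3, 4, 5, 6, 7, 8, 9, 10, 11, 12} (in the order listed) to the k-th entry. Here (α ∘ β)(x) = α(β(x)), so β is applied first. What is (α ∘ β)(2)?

First apply β: β(2) = 3, then α(3) = 3. Thus (α ∘ β)(2) = 3.

3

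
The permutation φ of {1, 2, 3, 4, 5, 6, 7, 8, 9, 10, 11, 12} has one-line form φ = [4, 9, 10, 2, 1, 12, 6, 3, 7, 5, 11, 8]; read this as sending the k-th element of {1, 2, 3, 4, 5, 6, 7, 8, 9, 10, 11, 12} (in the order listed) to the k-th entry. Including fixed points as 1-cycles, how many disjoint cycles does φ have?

The cycle decomposition is (1, 4, 2, 9, 7, 6, 12, 8, 3, 10, 5)(11), which has 2 cycles (counting 1-cycles).

2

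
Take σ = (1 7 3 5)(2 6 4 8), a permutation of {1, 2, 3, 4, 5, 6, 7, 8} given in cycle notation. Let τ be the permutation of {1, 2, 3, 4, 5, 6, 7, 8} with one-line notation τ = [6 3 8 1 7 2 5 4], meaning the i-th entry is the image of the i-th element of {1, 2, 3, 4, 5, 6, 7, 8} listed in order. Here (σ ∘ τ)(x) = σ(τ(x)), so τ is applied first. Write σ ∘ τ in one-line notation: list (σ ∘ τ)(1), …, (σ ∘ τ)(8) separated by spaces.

(σ ∘ τ)(x) = σ(τ(x)). Computing each image: σ(τ(1)) = σ(6) = 4, σ(τ(2)) = σ(3) = 5, σ(τ(3)) = σ(8) = 2, σ(τ(4)) = σ(1) = 7, σ(τ(5)) = σ(7) = 3, σ(τ(6)) = σ(2) = 6, σ(τ(7)) = σ(5) = 1, σ(τ(8)) = σ(4) = 8.
Hence σ ∘ τ = [4 5 2 7 3 6 1 8].

4 5 2 7 3 6 1 8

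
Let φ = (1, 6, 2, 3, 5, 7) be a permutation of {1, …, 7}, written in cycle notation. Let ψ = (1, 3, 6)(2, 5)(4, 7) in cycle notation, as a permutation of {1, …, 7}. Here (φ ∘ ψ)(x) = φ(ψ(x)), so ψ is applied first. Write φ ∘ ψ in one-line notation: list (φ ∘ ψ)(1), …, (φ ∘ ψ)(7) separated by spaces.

5 7 2 1 3 6 4

(φ ∘ ψ)(x) = φ(ψ(x)). Computing each image: φ(ψ(1)) = φ(3) = 5, φ(ψ(2)) = φ(5) = 7, φ(ψ(3)) = φ(6) = 2, φ(ψ(4)) = φ(7) = 1, φ(ψ(5)) = φ(2) = 3, φ(ψ(6)) = φ(1) = 6, φ(ψ(7)) = φ(4) = 4.
Hence φ ∘ ψ = [5 7 2 1 3 6 4].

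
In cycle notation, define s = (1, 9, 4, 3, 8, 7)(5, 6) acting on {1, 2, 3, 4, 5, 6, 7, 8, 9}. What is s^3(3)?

1

3 lies in the 6-cycle (1, 9, 4, 3, 8, 7).
Advancing 3 steps from 3: 3 → 8 → 7 → 1.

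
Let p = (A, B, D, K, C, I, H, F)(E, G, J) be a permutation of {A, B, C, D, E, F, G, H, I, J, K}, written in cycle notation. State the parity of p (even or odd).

odd

The cycle lengths are 8, 3.
A cycle of length ℓ contributes ℓ−1 transpositions, so p is a product of 7 + 2 = 9 transpositions — odd.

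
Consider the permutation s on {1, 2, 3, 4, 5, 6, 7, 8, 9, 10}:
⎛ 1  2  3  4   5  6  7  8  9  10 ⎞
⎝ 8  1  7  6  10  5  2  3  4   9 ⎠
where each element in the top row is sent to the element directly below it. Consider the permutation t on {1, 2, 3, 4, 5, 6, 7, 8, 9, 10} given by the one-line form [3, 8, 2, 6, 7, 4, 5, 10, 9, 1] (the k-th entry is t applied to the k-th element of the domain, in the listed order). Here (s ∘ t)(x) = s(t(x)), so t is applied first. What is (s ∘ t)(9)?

4

(s ∘ t)(9) = s(t(9)). t(9) = 9, then s(9) = 4. So (s ∘ t)(9) = 4.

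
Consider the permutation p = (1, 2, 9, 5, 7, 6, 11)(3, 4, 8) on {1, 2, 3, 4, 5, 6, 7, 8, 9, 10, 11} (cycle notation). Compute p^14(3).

8

3 lies in the 3-cycle (3, 4, 8).
On a 3-cycle, p^3 is the identity, so p^14 = p^2 there (14 ≡ 2 mod 3).
Advancing 2 steps from 3: 3 → 4 → 8.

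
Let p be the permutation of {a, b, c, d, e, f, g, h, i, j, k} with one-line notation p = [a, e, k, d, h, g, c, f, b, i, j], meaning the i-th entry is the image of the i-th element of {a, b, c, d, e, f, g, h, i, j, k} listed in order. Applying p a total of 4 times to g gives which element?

Tracing g → c → … returns to g after 9 steps, so g lies in a 9-cycle (b, e, h, f, g, c, k, j, i).
Stepping 4 places around the cycle: g → c → k → j → i.

i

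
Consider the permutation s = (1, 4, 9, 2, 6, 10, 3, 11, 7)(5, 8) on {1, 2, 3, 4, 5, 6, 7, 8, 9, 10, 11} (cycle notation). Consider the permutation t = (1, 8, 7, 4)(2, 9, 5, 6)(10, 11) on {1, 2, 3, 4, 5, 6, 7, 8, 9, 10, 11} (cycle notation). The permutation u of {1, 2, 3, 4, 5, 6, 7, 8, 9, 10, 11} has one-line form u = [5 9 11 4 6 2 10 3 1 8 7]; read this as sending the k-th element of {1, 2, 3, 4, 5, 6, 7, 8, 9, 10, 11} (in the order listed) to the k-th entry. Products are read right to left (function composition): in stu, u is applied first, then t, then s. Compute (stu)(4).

Apply the permutations in order: u(4) = 4, then t(4) = 1, then s(1) = 4. So (stu)(4) = 4.

4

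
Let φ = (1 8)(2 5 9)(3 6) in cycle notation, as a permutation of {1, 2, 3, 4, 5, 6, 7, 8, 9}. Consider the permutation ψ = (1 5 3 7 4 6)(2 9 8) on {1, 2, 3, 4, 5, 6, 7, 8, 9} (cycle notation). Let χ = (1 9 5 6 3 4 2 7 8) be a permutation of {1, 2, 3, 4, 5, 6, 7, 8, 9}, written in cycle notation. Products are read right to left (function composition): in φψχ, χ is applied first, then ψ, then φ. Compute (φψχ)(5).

8

Chase 5: χ(5) = 6; ψ(6) = 1; φ(1) = 8. Hence (φψχ)(5) = 8.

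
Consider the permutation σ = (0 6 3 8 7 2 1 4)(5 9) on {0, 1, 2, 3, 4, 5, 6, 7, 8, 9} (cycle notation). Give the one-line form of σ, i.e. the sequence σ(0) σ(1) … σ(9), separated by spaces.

6 4 1 8 0 9 3 2 7 5

Each element maps to the next entry in its cycle (wrapping to the front): 0→6, 1→4, 2→1, 3→8, 4→0, 5→9, 6→3, 7→2, 8→7, 9→5.
Listing these in domain order gives 6 4 1 8 0 9 3 2 7 5.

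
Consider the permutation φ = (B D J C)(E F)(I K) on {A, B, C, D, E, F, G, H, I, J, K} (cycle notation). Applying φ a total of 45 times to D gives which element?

J

D lies in the 4-cycle (B D J C).
Since the cycle has length 4, φ^45 acts on it the same as φ^1 (45 mod 4 = 1).
Stepping 1 place around the cycle: D → J.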